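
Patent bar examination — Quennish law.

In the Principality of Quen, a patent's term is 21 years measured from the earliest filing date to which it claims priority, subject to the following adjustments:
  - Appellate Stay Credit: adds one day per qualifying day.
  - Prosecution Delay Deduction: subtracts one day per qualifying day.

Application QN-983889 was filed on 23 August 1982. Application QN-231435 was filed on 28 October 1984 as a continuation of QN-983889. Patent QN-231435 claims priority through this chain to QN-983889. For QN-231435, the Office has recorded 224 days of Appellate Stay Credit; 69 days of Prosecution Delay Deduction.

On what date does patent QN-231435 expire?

January 25, 2004

Earliest priority filing: 23 August 1982.
Base term: 23 August 1982 + 21 years → 23 August 2003.
Appellate Stay Credit: +224 days → 3 April 2004.
Prosecution Delay Deduction: −69 days → 25 January 2004.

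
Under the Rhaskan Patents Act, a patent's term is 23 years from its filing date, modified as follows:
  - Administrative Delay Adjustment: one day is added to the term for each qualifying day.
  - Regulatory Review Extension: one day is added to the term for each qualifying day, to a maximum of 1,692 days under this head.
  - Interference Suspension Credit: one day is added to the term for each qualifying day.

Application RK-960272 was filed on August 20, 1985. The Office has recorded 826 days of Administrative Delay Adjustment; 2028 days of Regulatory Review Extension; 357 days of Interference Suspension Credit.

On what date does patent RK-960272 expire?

2016-07-04

Base term: filing date + 23 years → 20 August 2008.
Administrative Delay Adjustment: +826 days → 24 November 2010.
Regulatory Review Extension: 2028 days claimed exceeds the 1692-day cap, so +1692 days → 13 July 2015.
Interference Suspension Credit: +357 days → 4 July 2016.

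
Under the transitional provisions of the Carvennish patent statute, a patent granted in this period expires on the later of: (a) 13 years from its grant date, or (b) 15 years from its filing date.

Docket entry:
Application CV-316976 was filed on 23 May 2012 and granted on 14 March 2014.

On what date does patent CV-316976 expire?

2027-05-23

(a) grant + 13 years → 14 March 2027.
(b) filing + 15 years → 23 May 2027.
Later of the two: 23 May 2027.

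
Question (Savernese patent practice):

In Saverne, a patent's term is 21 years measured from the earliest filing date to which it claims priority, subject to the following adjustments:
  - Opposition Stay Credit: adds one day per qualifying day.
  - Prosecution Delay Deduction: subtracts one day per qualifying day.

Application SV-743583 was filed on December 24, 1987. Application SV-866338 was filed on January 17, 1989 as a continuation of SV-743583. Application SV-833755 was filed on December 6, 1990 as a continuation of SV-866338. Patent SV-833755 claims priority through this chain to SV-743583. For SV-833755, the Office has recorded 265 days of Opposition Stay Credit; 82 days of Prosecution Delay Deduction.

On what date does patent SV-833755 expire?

June 25, 2009

Earliest priority filing: 24 December 1987.
Base term: 24 December 1987 + 21 years → 24 December 2008.
Opposition Stay Credit: +265 days → 15 September 2009.
Prosecution Delay Deduction: −82 days → 25 June 2009.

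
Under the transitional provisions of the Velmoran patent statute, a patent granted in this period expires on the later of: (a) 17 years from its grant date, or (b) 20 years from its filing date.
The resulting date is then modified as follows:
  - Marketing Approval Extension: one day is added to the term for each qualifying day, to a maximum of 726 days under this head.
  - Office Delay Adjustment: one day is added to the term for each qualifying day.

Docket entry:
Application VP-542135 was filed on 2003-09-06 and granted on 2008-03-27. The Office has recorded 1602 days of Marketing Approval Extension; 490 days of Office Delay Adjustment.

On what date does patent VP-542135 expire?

(a) grant + 17 years → 27 March 2025.
(b) filing + 20 years → 6 September 2023.
Later of the two: 27 March 2025.
Marketing Approval Extension: 1602 days claimed exceeds the 726-day cap, so +726 days → 23 March 2027.
Office Delay Adjustment: +490 days → 25 July 2028.

2028-07-25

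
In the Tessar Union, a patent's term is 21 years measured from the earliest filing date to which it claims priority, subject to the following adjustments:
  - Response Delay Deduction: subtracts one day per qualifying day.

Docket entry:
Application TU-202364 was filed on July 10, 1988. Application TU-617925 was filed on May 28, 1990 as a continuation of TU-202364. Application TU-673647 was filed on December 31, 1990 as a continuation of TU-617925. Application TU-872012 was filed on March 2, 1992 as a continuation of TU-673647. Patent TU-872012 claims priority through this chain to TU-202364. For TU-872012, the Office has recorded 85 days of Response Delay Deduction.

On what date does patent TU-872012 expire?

April 16, 2009

Earliest priority filing: 10 July 1988.
Base term: 10 July 1988 + 21 years → 10 July 2009.
Response Delay Deduction: −85 days → 16 April 2009.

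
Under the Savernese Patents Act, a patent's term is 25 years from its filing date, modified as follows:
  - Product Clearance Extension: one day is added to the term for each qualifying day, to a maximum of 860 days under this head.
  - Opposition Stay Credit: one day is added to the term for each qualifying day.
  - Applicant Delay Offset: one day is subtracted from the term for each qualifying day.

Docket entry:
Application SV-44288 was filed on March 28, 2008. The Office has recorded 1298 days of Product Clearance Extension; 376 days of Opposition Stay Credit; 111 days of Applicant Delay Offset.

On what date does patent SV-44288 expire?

April 26, 2036

Base term: filing date + 25 years → 28 March 2033.
Product Clearance Extension: 1298 days claimed exceeds the 860-day cap, so +860 days → 5 August 2035.
Opposition Stay Credit: +376 days → 15 August 2036.
Applicant Delay Offset: −111 days → 26 April 2036.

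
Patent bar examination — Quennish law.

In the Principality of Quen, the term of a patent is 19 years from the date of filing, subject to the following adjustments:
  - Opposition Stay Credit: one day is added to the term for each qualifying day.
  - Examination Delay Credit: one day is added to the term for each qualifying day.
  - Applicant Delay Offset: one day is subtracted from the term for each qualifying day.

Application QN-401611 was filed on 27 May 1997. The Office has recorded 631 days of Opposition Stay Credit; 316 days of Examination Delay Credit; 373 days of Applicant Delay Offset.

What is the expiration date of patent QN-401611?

Base term: filing date + 19 years → 27 May 2016.
Opposition Stay Credit: +631 days → 17 February 2018.
Examination Delay Credit: +316 days → 30 December 2018.
Applicant Delay Offset: −373 days → 22 December 2017.

December 22, 2017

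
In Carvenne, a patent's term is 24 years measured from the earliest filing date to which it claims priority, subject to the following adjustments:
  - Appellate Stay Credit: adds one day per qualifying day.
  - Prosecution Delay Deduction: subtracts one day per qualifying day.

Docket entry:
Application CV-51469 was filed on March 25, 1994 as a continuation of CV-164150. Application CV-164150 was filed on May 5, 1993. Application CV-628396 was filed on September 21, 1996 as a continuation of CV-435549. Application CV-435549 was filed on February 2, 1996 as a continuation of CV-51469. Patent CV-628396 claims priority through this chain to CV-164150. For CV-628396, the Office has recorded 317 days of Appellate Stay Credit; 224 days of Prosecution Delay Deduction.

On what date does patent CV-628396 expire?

2017-08-06

Earliest priority filing: 5 May 1993.
Base term: 5 May 1993 + 24 years → 5 May 2017.
Appellate Stay Credit: +317 days → 18 March 2018.
Prosecution Delay Deduction: −224 days → 6 August 2017.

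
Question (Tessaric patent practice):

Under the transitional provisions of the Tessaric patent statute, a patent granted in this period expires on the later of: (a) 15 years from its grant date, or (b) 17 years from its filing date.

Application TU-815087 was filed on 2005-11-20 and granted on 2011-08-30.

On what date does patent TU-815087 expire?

August 30, 2026

(a) grant + 15 years → 30 August 2026.
(b) filing + 17 years → 20 November 2022.
Later of the two: 30 August 2026.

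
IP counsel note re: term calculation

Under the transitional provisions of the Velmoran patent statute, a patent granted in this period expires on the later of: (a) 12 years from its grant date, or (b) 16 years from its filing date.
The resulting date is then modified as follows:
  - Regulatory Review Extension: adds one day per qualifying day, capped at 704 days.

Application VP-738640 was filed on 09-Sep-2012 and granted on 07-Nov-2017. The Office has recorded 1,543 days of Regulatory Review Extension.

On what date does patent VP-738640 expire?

(a) grant + 12 years → 7 November 2029.
(b) filing + 16 years → 9 September 2028.
Later of the two: 7 November 2029.
Regulatory Review Extension: 1543 days claimed exceeds the 704-day cap, so +704 days → 12 October 2031.

2031-10-12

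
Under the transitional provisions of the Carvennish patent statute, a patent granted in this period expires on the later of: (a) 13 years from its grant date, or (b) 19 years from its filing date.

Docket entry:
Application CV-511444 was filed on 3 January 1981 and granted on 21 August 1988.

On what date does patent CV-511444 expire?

2001-08-21

(a) grant + 13 years → 21 August 2001.
(b) filing + 19 years → 3 January 2000.
Later of the two: 21 August 2001.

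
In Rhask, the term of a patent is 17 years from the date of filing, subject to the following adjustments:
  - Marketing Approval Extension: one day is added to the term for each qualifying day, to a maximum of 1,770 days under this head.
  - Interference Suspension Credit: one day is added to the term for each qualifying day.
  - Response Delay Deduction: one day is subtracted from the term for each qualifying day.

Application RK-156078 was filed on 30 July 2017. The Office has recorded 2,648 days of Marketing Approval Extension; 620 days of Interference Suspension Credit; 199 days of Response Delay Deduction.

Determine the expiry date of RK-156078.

July 29, 2040

Base term: filing date + 17 years → 30 July 2034.
Marketing Approval Extension: 2648 days claimed exceeds the 1770-day cap, so +1770 days → 4 June 2039.
Interference Suspension Credit: +620 days → 13 February 2041.
Response Delay Deduction: −199 days → 29 July 2040.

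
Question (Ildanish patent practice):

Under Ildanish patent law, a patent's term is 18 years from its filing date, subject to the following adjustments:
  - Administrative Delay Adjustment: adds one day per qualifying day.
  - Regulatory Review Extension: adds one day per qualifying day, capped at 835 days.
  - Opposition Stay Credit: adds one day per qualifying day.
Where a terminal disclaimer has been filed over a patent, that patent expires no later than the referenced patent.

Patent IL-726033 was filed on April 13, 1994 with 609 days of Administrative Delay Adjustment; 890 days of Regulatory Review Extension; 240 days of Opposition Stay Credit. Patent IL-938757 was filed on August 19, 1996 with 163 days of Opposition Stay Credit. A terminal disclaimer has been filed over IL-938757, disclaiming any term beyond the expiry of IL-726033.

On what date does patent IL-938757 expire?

January 29, 2015

Natural term of IL-938757:
  Base: filing + 18 years → 19 August 2014.
  Opposition Stay Credit: +163 days → 29 January 2015.
Expiry of referenced patent IL-726033:
  Base: filing + 18 years → 13 April 2012.
  Administrative Delay Adjustment: +609 days → 13 December 2013.
  Regulatory Review Extension: 890 days claimed exceeds the 835-day cap, so +835 days → 27 March 2016.
  Opposition Stay Credit: +240 days → 22 November 2016.
Terminal disclaimer: IL-938757 expires on the earlier of 29 January 2015 and 22 November 2016.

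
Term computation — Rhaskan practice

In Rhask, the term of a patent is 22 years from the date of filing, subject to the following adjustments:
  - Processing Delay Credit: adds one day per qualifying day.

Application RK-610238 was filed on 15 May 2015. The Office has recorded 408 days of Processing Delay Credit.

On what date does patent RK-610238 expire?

Base term: filing date + 22 years → 15 May 2037.
Processing Delay Credit: +408 days → 27 June 2038.

June 27, 2038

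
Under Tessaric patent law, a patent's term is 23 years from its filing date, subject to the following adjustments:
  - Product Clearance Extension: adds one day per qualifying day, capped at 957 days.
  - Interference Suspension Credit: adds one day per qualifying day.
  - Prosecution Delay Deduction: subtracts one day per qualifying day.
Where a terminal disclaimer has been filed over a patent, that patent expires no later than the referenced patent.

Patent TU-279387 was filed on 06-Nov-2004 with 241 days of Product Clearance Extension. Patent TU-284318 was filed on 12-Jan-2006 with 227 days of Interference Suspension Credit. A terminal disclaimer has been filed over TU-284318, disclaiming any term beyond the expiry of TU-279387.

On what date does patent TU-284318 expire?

2028-07-04

Natural term of TU-284318:
  Base: filing + 23 years → 12 January 2029.
  Interference Suspension Credit: +227 days → 27 August 2029.
Expiry of referenced patent TU-279387:
  Base: filing + 23 years → 6 November 2027.
  Product Clearance Extension: 241 days (within the 957-day cap) → +241 days → 4 July 2028.
Terminal disclaimer: TU-284318 expires on the earlier of 27 August 2029 and 4 July 2028.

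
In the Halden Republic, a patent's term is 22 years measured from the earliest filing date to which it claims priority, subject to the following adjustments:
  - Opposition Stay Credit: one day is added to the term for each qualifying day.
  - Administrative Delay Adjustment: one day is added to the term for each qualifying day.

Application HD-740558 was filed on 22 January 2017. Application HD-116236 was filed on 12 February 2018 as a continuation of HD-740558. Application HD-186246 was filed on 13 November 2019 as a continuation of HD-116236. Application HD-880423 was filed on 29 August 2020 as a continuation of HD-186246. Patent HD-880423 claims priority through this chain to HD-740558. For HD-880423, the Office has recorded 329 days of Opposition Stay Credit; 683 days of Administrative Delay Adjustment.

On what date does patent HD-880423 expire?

October 30, 2041

Earliest priority filing: 22 January 2017.
Base term: 22 January 2017 + 22 years → 22 January 2039.
Opposition Stay Credit: +329 days → 17 December 2039.
Administrative Delay Adjustment: +683 days → 30 October 2041.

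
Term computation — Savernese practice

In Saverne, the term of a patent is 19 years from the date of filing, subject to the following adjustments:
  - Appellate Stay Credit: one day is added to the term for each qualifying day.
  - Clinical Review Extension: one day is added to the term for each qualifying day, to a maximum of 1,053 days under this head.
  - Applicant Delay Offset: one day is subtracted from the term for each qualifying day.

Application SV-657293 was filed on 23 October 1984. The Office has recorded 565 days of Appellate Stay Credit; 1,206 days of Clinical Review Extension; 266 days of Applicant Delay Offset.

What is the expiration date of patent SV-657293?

Base term: filing date + 19 years → 23 October 2003.
Appellate Stay Credit: +565 days → 10 May 2005.
Clinical Review Extension: 1206 days claimed exceeds the 1053-day cap, so +1053 days → 28 March 2008.
Applicant Delay Offset: −266 days → 6 July 2007.

July 6, 2007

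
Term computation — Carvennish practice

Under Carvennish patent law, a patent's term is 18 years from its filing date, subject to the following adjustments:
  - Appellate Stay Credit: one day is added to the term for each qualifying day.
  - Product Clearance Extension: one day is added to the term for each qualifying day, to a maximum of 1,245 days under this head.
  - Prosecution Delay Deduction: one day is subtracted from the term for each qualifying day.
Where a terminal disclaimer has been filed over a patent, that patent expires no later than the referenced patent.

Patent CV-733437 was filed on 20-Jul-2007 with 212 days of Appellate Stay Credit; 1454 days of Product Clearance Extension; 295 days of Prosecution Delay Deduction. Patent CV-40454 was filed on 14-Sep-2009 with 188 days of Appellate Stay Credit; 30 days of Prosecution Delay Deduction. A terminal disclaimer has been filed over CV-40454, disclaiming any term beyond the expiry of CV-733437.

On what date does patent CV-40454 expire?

Natural term of CV-40454:
  Base: filing + 18 years → 14 September 2027.
  Appellate Stay Credit: +188 days → 20 March 2028.
  Prosecution Delay Deduction: −30 days → 19 February 2028.
Expiry of referenced patent CV-733437:
  Base: filing + 18 years → 20 July 2025.
  Appellate Stay Credit: +212 days → 17 February 2026.
  Product Clearance Extension: 1454 days claimed exceeds the 1245-day cap, so +1245 days → 16 July 2029.
  Prosecution Delay Deduction: −295 days → 24 September 2028.
Terminal disclaimer: CV-40454 expires on the earlier of 19 February 2028 and 24 September 2028.

2028-02-19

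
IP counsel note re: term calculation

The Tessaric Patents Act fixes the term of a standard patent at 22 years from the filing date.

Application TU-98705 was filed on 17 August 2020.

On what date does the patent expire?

Filing date + 22 years → 17 August 2042.

August 17, 2042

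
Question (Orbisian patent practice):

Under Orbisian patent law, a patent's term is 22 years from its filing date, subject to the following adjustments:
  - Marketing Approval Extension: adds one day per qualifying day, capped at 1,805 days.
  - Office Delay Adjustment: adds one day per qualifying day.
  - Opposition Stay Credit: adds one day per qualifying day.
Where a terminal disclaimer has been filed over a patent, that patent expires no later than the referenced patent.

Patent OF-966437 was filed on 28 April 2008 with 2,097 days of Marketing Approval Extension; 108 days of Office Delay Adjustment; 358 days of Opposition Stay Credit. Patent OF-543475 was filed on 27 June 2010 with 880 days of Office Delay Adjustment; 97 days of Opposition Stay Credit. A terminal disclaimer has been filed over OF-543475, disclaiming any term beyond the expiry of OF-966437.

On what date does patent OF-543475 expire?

Natural term of OF-543475:
  Base: filing + 22 years → 27 June 2032.
  Office Delay Adjustment: +880 days → 24 November 2034.
  Opposition Stay Credit: +97 days → 1 March 2035.
Expiry of referenced patent OF-966437:
  Base: filing + 22 years → 28 April 2030.
  Marketing Approval Extension: 2097 days claimed exceeds the 1805-day cap, so +1805 days → 7 April 2035.
  Office Delay Adjustment: +108 days → 24 July 2035.
  Opposition Stay Credit: +358 days → 16 July 2036.
Terminal disclaimer: OF-543475 expires on the earlier of 1 March 2035 and 16 July 2036.

March 1, 2035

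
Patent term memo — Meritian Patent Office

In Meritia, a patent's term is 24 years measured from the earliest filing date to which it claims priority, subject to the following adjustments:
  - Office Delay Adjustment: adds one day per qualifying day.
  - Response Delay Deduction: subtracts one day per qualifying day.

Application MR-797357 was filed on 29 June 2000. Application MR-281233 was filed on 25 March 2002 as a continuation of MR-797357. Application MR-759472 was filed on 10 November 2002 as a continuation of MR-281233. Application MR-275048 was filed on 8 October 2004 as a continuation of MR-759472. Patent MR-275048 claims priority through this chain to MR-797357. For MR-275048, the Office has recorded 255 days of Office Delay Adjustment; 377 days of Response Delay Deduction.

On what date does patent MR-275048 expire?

2024-02-28

Earliest priority filing: 29 June 2000.
Base term: 29 June 2000 + 24 years → 29 June 2024.
Office Delay Adjustment: +255 days → 11 March 2025.
Response Delay Deduction: −377 days → 28 February 2024.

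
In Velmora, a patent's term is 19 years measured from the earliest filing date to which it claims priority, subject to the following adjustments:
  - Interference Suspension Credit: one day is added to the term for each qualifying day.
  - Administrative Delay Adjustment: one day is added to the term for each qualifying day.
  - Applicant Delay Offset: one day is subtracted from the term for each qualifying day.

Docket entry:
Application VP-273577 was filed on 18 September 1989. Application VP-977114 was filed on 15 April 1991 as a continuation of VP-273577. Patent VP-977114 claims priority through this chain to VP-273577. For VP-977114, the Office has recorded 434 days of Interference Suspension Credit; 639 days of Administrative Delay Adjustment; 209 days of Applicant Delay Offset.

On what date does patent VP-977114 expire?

Earliest priority filing: 18 September 1989.
Base term: 18 September 1989 + 19 years → 18 September 2008.
Interference Suspension Credit: +434 days → 26 November 2009.
Administrative Delay Adjustment: +639 days → 27 August 2011.
Applicant Delay Offset: −209 days → 30 January 2011.

January 30, 2011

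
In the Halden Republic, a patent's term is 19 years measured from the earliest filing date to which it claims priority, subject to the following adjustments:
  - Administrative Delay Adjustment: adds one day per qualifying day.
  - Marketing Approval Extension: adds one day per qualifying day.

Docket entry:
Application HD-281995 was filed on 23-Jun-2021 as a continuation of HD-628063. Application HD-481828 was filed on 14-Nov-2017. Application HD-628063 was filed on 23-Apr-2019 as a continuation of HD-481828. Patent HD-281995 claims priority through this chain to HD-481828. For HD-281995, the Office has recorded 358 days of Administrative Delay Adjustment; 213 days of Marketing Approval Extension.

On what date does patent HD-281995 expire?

June 8, 2038

Earliest priority filing: 14 November 2017.
Base term: 14 November 2017 + 19 years → 14 November 2036.
Administrative Delay Adjustment: +358 days → 7 November 2037.
Marketing Approval Extension: +213 days → 8 June 2038.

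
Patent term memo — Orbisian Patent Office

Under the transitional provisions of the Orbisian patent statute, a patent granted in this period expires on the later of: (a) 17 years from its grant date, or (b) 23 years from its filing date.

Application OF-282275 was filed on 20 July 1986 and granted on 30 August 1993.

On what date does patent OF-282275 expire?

(a) grant + 17 years → 30 August 2010.
(b) filing + 23 years → 20 July 2009.
Later of the two: 30 August 2010.

August 30, 2010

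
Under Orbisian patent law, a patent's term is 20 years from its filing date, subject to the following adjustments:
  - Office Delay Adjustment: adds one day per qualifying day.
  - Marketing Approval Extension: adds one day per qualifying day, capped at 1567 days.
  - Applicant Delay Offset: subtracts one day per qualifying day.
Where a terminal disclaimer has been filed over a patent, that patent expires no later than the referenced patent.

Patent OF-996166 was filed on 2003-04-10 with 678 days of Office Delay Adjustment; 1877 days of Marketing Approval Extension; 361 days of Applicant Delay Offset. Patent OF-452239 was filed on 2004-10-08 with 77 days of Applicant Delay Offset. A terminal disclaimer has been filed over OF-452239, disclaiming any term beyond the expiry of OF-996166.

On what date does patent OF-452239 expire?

2024-07-23

Natural term of OF-452239:
  Base: filing + 20 years → 8 October 2024.
  Applicant Delay Offset: −77 days → 23 July 2024.
Expiry of referenced patent OF-996166:
  Base: filing + 20 years → 10 April 2023.
  Office Delay Adjustment: +678 days → 16 February 2025.
  Marketing Approval Extension: 1877 days claimed exceeds the 1567-day cap, so +1567 days → 2 June 2029.
  Applicant Delay Offset: −361 days → 6 June 2028.
Terminal disclaimer: OF-452239 expires on the earlier of 23 July 2024 and 6 June 2028.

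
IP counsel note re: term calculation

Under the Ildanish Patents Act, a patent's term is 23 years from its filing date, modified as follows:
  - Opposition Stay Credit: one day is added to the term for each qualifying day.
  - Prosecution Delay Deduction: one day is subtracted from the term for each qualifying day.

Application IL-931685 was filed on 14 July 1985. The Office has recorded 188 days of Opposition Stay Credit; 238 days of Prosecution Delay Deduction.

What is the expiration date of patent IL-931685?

Base term: filing date + 23 years → 14 July 2008.
Opposition Stay Credit: +188 days → 18 January 2009.
Prosecution Delay Deduction: −238 days → 25 May 2008.

2008-05-25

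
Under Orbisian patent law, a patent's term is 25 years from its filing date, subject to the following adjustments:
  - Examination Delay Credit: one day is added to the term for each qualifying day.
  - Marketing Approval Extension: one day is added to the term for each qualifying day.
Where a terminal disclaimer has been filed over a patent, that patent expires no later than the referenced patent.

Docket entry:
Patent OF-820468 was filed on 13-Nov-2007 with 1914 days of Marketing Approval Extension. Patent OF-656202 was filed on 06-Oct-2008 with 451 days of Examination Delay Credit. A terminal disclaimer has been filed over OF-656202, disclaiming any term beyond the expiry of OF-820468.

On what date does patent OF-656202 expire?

Natural term of OF-656202:
  Base: filing + 25 years → 6 October 2033.
  Examination Delay Credit: +451 days → 31 December 2034.
Expiry of referenced patent OF-820468:
  Base: filing + 25 years → 13 November 2032.
  Marketing Approval Extension: +1914 days → 9 February 2038.
Terminal disclaimer: OF-656202 expires on the earlier of 31 December 2034 and 9 February 2038.

2034-12-31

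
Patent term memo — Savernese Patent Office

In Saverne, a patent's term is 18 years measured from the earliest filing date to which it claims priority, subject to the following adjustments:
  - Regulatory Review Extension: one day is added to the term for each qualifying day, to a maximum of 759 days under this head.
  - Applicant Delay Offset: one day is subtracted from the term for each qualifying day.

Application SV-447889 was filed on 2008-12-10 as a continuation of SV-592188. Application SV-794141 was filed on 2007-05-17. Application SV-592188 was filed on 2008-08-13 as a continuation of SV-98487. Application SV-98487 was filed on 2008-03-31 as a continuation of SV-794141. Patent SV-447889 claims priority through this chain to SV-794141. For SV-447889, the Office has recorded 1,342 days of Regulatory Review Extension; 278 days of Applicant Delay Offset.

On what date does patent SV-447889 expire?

2026-09-10

Earliest priority filing: 17 May 2007.
Base term: 17 May 2007 + 18 years → 17 May 2025.
Regulatory Review Extension: 1342 days claimed exceeds the 759-day cap, so +759 days → 15 June 2027.
Applicant Delay Offset: −278 days → 10 September 2026.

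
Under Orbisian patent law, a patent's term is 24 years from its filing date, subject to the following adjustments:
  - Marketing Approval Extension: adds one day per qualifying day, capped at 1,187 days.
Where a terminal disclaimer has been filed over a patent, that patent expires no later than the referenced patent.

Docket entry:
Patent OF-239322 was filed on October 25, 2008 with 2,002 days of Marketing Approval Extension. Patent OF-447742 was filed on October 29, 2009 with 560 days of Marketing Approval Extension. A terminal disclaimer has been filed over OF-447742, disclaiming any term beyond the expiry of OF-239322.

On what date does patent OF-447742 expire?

Natural term of OF-447742:
  Base: filing + 24 years → 29 October 2033.
  Marketing Approval Extension: 560 days (within the 1187-day cap) → +560 days → 12 May 2035.
Expiry of referenced patent OF-239322:
  Base: filing + 24 years → 25 October 2032.
  Marketing Approval Extension: 2002 days claimed exceeds the 1187-day cap, so +1187 days → 25 January 2036.
Terminal disclaimer: OF-447742 expires on the earlier of 12 May 2035 and 25 January 2036.

2035-05-12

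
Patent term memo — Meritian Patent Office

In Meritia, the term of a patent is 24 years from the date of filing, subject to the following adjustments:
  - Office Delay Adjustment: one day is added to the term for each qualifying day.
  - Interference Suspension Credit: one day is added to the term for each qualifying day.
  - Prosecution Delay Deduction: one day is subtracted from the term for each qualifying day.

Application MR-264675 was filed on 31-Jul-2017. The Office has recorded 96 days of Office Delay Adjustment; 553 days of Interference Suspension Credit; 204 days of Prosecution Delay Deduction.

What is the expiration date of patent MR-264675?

Base term: filing date + 24 years → 31 July 2041.
Office Delay Adjustment: +96 days → 4 November 2041.
Interference Suspension Credit: +553 days → 11 May 2043.
Prosecution Delay Deduction: −204 days → 19 October 2042.

October 19, 2042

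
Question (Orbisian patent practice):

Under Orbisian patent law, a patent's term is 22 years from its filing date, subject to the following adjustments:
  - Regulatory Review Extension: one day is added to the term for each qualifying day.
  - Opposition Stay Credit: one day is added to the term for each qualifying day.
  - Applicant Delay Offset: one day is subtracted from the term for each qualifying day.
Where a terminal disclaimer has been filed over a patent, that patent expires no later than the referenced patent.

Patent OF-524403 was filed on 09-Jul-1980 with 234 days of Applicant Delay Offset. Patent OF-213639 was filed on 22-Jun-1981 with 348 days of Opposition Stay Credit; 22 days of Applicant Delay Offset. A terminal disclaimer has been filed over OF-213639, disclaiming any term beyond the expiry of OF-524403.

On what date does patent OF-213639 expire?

November 17, 2001

Natural term of OF-213639:
  Base: filing + 22 years → 22 June 2003.
  Opposition Stay Credit: +348 days → 4 June 2004.
  Applicant Delay Offset: −22 days → 13 May 2004.
Expiry of referenced patent OF-524403:
  Base: filing + 22 years → 9 July 2002.
  Applicant Delay Offset: −234 days → 17 November 2001.
Terminal disclaimer: OF-213639 expires on the earlier of 13 May 2004 and 17 November 2001.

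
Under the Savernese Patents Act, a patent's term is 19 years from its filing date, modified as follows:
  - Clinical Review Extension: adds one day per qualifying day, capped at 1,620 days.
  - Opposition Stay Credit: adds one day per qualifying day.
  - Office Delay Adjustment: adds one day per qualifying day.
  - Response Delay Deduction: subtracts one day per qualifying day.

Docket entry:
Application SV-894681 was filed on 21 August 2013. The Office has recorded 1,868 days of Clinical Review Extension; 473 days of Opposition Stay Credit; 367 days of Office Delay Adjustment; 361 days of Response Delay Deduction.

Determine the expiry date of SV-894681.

Base term: filing date + 19 years → 21 August 2032.
Clinical Review Extension: 1868 days claimed exceeds the 1620-day cap, so +1620 days → 27 January 2037.
Opposition Stay Credit: +473 days → 15 May 2038.
Office Delay Adjustment: +367 days → 17 May 2039.
Response Delay Deduction: −361 days → 21 May 2038.

May 21, 2038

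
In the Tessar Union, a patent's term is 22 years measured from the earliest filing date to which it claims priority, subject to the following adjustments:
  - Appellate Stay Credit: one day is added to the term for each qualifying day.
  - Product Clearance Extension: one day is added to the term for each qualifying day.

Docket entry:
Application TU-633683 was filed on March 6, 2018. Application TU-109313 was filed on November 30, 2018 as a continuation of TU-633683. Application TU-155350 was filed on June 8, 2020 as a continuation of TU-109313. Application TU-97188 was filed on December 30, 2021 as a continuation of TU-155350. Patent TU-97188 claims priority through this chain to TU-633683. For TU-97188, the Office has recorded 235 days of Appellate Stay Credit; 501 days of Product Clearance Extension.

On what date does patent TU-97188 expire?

Earliest priority filing: 6 March 2018.
Base term: 6 March 2018 + 22 years → 6 March 2040.
Appellate Stay Credit: +235 days → 27 October 2040.
Product Clearance Extension: +501 days → 12 March 2042.

March 12, 2042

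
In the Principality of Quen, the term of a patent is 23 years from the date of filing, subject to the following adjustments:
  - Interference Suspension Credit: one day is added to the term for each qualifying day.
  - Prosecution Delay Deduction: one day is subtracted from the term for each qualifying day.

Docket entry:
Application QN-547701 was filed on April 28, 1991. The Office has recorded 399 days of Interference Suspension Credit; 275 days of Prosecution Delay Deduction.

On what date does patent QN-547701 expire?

2014-08-30

Base term: filing date + 23 years → 28 April 2014.
Interference Suspension Credit: +399 days → 1 June 2015.
Prosecution Delay Deduction: −275 days → 30 August 2014.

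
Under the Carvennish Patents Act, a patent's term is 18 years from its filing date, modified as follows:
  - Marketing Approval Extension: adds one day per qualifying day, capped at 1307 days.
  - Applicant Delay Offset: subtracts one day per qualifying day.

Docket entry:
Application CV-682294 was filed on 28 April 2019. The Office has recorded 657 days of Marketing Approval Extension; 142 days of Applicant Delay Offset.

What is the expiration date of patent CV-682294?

September 25, 2038

Base term: filing date + 18 years → 28 April 2037.
Marketing Approval Extension: 657 days (within the 1307-day cap) → +657 days → 14 February 2039.
Applicant Delay Offset: −142 days → 25 September 2038.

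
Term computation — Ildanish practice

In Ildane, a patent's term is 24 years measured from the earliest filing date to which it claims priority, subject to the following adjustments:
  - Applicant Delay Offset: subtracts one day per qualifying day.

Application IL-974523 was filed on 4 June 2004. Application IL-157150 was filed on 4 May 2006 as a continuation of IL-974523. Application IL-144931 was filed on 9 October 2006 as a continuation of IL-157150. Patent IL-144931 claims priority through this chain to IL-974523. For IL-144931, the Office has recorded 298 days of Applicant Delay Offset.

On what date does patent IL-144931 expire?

2027-08-11

Earliest priority filing: 4 June 2004.
Base term: 4 June 2004 + 24 years → 4 June 2028.
Applicant Delay Offset: −298 days → 11 August 2027.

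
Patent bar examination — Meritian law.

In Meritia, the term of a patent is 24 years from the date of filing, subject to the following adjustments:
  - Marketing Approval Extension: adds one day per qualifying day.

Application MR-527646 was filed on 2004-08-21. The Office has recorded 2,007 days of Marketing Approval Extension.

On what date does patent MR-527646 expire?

Base term: filing date + 24 years → 21 August 2028.
Marketing Approval Extension: +2007 days → 18 February 2034.

2034-02-18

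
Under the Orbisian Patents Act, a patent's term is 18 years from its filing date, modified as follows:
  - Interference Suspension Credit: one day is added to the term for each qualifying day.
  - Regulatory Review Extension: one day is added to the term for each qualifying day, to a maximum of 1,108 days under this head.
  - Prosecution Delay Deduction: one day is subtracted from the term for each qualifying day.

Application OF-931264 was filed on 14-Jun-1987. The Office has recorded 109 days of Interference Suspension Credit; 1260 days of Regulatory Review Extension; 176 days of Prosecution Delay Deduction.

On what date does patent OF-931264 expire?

2008-04-20

Base term: filing date + 18 years → 14 June 2005.
Interference Suspension Credit: +109 days → 1 October 2005.
Regulatory Review Extension: 1260 days claimed exceeds the 1108-day cap, so +1108 days → 13 October 2008.
Prosecution Delay Deduction: −176 days → 20 April 2008.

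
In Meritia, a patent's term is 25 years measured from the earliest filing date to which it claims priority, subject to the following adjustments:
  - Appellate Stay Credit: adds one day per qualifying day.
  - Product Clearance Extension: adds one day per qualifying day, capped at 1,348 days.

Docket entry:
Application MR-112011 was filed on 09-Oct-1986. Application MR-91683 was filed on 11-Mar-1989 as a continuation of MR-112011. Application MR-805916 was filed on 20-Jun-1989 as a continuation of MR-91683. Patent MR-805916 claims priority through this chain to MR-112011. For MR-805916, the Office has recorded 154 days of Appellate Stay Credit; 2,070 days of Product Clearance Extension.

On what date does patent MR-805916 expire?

Earliest priority filing: 9 October 1986.
Base term: 9 October 1986 + 25 years → 9 October 2011.
Appellate Stay Credit: +154 days → 11 March 2012.
Product Clearance Extension: 2070 days claimed exceeds the 1348-day cap, so +1348 days → 19 November 2015.

2015-11-19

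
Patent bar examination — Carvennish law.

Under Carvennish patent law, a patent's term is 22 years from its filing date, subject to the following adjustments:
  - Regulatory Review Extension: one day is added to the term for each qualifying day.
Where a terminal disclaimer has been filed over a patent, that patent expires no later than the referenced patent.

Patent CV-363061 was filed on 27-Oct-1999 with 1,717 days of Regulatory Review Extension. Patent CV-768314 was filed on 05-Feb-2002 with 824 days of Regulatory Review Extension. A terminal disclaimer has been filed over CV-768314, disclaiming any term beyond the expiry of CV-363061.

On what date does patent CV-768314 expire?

Natural term of CV-768314:
  Base: filing + 22 years → 5 February 2024.
  Regulatory Review Extension: +824 days → 9 May 2026.
Expiry of referenced patent CV-363061:
  Base: filing + 22 years → 27 October 2021.
  Regulatory Review Extension: +1717 days → 10 July 2026.
Terminal disclaimer: CV-768314 expires on the earlier of 9 May 2026 and 10 July 2026.

May 9, 2026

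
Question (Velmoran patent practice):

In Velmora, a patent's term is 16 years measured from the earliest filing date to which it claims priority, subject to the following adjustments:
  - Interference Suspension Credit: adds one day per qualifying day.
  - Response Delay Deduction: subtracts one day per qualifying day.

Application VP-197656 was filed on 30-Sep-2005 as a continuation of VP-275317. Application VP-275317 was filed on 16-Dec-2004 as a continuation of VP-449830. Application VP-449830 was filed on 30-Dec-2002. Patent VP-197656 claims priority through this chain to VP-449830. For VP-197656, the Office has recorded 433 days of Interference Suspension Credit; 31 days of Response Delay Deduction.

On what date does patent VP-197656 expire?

Earliest priority filing: 30 December 2002.
Base term: 30 December 2002 + 16 years → 30 December 2018.
Interference Suspension Credit: +433 days → 7 March 2020.
Response Delay Deduction: −31 days → 5 February 2020.

2020-02-05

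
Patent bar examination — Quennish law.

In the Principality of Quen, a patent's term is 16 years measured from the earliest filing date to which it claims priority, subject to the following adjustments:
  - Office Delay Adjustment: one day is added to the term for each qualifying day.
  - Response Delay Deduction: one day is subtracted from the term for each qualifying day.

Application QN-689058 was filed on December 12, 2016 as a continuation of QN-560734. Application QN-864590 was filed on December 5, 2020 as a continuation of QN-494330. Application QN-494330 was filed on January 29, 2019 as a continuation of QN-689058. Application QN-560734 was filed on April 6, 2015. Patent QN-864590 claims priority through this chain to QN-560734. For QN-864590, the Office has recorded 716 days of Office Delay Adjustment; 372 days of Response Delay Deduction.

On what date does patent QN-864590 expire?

Earliest priority filing: 6 April 2015.
Base term: 6 April 2015 + 16 years → 6 April 2031.
Office Delay Adjustment: +716 days → 22 March 2033.
Response Delay Deduction: −372 days → 15 March 2032.

2032-03-15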